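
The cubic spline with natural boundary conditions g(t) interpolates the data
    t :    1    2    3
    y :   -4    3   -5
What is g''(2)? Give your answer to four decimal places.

Put M_i = g'' at the i-th knot. Here h = (1, 1) and Δ = (7, -8), so the interior equations h_(i-1)·M_(i-1) + 2(h_(i-1)+h_i)·M_i + h_i·M_(i+1) = 6(Δ_i − Δ_(i-1)) read
  1·M_0 + 4·M_1 + 1·M_2 = 6(Δ_1 - Δ_0) = -90
Natural end conditions: M_0 = M_2 = 0.
Solving: M_0 = 0, M_1 = -45/2, M_2 = 0.

-22.5000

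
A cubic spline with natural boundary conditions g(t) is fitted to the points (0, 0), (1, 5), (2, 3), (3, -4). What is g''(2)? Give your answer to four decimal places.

With M_i denoting the second derivative at x_i, h_i = 1, 1, 1, and Δ_i = (y_(i+1) − y_i)/h_i = 5, -2, -7:
  1·M_0 + 4·M_1 + 1·M_2 = 6(Δ_1 - Δ_0) = -42
  1·M_1 + 4·M_2 + 1·M_3 = 6(Δ_2 - Δ_1) = -30
Natural end conditions: M_0 = M_3 = 0.
Hence M_0 = 0, M_1 = -46/5, M_2 = -26/5, M_3 = 0.

-5.2000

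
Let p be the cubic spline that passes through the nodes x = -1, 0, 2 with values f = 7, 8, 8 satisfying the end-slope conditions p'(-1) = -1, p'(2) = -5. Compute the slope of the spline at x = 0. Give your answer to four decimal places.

Write m_i for p''(x_i). With h_i = 1, 2 and divided differences Δ_i = 1, 0, the continuity of p' gives the tridiagonal system
  1·m_0 + 6·m_1 + 2·m_2 = 6(Δ_1 - Δ_0) = -6
Clamped end conditions give two more equations: 2h_0·m_0 + h_0·m_1 = 6(Δ_0 - p'(-1)) = 12 and h_1·m_1 + 2h_1·m_2 = 6(p'(2) - Δ_1) = -30.
Solving: m_0 = 17/3, m_1 = 2/3, m_2 = -47/6.
On [0, 2], p'(x) = b_1 + 2c_1·x + 3d_1·x² with b_1 = Δ_1 - h_1(2m_1 + m_2)/6 = 13/6, c_1 = m_1/2 = 1/3, d_1 = (m_2 - m_1)/(6h_1) = -17/24. So p'(0) = 13/6.

2.1667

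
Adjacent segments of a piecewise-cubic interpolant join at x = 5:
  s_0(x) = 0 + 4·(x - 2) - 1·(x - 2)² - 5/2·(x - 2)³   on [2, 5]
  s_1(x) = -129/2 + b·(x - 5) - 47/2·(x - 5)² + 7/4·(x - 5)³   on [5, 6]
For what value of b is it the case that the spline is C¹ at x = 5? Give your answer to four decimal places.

s_0'(x) = 4 - 2·(x - 2) - 15/2·(x - 2)², so s_0'(5) = -139/2. On the right, s_1'(5) = b, so b = -139/2.

-69.5000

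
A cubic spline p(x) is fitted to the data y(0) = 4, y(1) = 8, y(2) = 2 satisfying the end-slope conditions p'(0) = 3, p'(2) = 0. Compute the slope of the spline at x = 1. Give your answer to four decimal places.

Write M_i for p''(x_i). With h_i = 1, 1 and divided differences Δ_i = 4, -6, the continuity of p' gives the tridiagonal system
  1·M_0 + 4·M_1 + 1·M_2 = 6(Δ_1 - Δ_0) = -60
Clamped end conditions give two more equations: 2h_0·M_0 + h_0·M_1 = 6(Δ_0 - p'(0)) = 6 and h_1·M_1 + 2h_1·M_2 = 6(p'(2) - Δ_1) = 36.
Solving the tridiagonal system: M_0 = 33/2, M_1 = -27, M_2 = 63/2.
On [1, 2], p'(x) = b_1 + 2c_1·(x - 1) + 3d_1·(x - 1)² with b_1 = Δ_1 - h_1(2M_1 + M_2)/6 = -9/4, c_1 = M_1/2 = -27/2, d_1 = (M_2 - M_1)/(6h_1) = 39/4. So p'(1) = -9/4.

-2.2500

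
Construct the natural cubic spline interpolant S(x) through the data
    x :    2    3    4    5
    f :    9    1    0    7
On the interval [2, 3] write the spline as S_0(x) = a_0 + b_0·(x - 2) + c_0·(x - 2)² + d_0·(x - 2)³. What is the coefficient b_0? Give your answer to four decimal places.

-9.3333

Let M_i = S''(x_i). Step sizes h_i = 1, 1, 1; slopes of the chords Δ_i = (y_(i+1) - y_i)/h_i = -8, -1, 7.
  1·M_0 + 4·M_1 + 1·M_2 = 6(Δ_1 - Δ_0) = 42
  1·M_1 + 4·M_2 + 1·M_3 = 6(Δ_2 - Δ_1) = 48
Natural end conditions: M_0 = M_3 = 0.
Solving the tridiagonal system: M_0 = 0, M_1 = 8, M_2 = 10, M_3 = 0.
On [2, 3], with S_0(x) = a_0 + b_0·(x - 2) + c_0·(x - 2)² + d_0·(x - 2)³: c_0 = M_0/2 = 0, d_0 = (M_1 - M_0)/(6h_0) = 4/3, b_0 = Δ_0 - h_0(2M_0 + M_1)/6 = -28/3.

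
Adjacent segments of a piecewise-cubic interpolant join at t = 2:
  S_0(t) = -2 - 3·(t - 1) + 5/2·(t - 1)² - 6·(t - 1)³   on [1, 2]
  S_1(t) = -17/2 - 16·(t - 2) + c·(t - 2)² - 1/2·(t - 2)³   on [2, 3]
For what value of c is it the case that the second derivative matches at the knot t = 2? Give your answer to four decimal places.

-15.5000

S_0''(t) = 5 - 36·(t - 1), so S_0''(2) = -31. On the right, S_1''(2) = 2c, so c = -31/2.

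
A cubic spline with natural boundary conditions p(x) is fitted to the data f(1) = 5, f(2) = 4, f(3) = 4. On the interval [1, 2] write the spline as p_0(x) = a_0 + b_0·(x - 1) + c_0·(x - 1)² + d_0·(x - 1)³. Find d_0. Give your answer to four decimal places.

Write σ_i for p''(x_i). With h_i = 1, 1 and divided differences Δ_i = -1, 0, the continuity of p' gives the tridiagonal system
  1·σ_0 + 4·σ_1 + 1·σ_2 = 6(Δ_1 - Δ_0) = 6
Natural end conditions: σ_0 = σ_2 = 0.
Solving: σ_0 = 0, σ_1 = 3/2, σ_2 = 0.
On [1, 2], with p_0(x) = a_0 + b_0·(x - 1) + c_0·(x - 1)² + d_0·(x - 1)³: c_0 = σ_0/2 = 0, d_0 = (σ_1 - σ_0)/(6h_0) = 1/4, b_0 = Δ_0 - h_0(2σ_0 + σ_1)/6 = -5/4.

0.2500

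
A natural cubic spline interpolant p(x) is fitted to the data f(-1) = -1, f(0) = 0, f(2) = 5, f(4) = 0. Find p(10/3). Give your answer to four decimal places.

2.5556

Write M_i for p''(x_i). With h_i = 1, 2, 2 and divided differences Δ_i = 1, 5/2, -5/2, the continuity of p' gives the tridiagonal system
  1·M_0 + 6·M_1 + 2·M_2 = 6(Δ_1 - Δ_0) = 9
  2·M_1 + 8·M_2 + 2·M_3 = 6(Δ_2 - Δ_1) = -30
Natural end conditions: M_0 = M_3 = 0.
Solving: M_0 = 0, M_1 = 3, M_2 = -9/2, M_3 = 0.
On [2, 4], p(x) = 5 + 1/2·(x - 2) - 9/4·(x - 2)² + 3/8·(x - 2)³.
With (x - 2) = 4/3: p(10/3) = 23/9.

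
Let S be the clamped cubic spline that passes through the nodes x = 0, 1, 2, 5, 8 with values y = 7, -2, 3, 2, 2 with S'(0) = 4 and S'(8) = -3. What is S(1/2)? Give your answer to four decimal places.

Let σ_i = S''(x_i). Step sizes h_i = 1, 1, 3, 3; slopes of the chords Δ_i = (y_(i+1) - y_i)/h_i = -9, 5, -1/3, 0.
  1·σ_0 + 4·σ_1 + 1·σ_2 = 6(Δ_1 - Δ_0) = 84
  1·σ_1 + 8·σ_2 + 3·σ_3 = 6(Δ_2 - Δ_1) = -32
  3·σ_2 + 12·σ_3 + 3·σ_4 = 6(Δ_3 - Δ_2) = 2
Clamped end conditions give two more equations: 2h_0·σ_0 + h_0·σ_1 = 6(Δ_0 - S'(0)) = -78 and h_3·σ_3 + 2h_3·σ_4 = 6(S'(8) - Δ_3) = -18.
Solving the tridiagonal system: σ_0 = -1625/28, σ_1 = 533/14, σ_2 = -41/4, σ_3 = 167/42, σ_4 = -419/84.
On [0, 1], S(x) = 7 + 4·x - 1625/56·x² + 897/56·x³.
With x = 1/2: S(1/2) = 1679/448.

3.7478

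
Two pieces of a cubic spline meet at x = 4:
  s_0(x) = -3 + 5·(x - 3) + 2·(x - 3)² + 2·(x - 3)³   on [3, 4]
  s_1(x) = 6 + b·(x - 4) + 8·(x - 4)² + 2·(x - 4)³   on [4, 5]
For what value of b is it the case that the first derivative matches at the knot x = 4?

s_0'(x) = 5 + 4·(x - 3) + 6·(x - 3)², so s_0'(4) = 15. On the right, s_1'(4) = b, so b = 15.

15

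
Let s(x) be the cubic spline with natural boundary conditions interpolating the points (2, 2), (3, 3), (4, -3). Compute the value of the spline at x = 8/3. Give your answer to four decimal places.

3.3148

Put m_i = s'' at the i-th knot. Here h = (1, 1) and Δ = (1, -6), so the interior equations h_(i-1)·m_(i-1) + 2(h_(i-1)+h_i)·m_i + h_i·m_(i+1) = 6(Δ_i − Δ_(i-1)) read
  1·m_0 + 4·m_1 + 1·m_2 = 6(Δ_1 - Δ_0) = -42
Natural end conditions: m_0 = m_2 = 0.
Solving the tridiagonal system: m_0 = 0, m_1 = -21/2, m_2 = 0.
On [2, 3], s(x) = 2 + 11/4·(x - 2) + 0·(x - 2)² - 7/4·(x - 2)³.
With (x - 2) = 2/3: s(8/3) = 179/54.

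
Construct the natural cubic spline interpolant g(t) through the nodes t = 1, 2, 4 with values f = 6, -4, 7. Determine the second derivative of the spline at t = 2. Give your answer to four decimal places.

15.5000

Put M_i = g'' at the i-th knot. Here h = (1, 2) and Δ = (-10, 11/2), so the interior equations h_(i-1)·M_(i-1) + 2(h_(i-1)+h_i)·M_i + h_i·M_(i+1) = 6(Δ_i − Δ_(i-1)) read
  1·M_0 + 6·M_1 + 2·M_2 = 6(Δ_1 - Δ_0) = 93
Natural end conditions: M_0 = M_2 = 0.
Solving the tridiagonal system: M_0 = 0, M_1 = 31/2, M_2 = 0.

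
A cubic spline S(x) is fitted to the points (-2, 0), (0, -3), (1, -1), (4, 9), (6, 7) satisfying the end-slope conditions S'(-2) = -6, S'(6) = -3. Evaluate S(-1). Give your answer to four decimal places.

-3.3266

Put σ_i = S'' at the i-th knot. Here h = (2, 1, 3, 2) and Δ = (-3/2, 2, 10/3, -1), so the interior equations h_(i-1)·σ_(i-1) + 2(h_(i-1)+h_i)·σ_i + h_i·σ_(i+1) = 6(Δ_i − Δ_(i-1)) read
  2·σ_0 + 6·σ_1 + 1·σ_2 = 6(Δ_1 - Δ_0) = 21
  1·σ_1 + 8·σ_2 + 3·σ_3 = 6(Δ_2 - Δ_1) = 8
  3·σ_2 + 10·σ_3 + 2·σ_4 = 6(Δ_3 - Δ_2) = -26
Clamped end conditions give two more equations: 2h_0·σ_0 + h_0·σ_1 = 6(Δ_0 - S'(-2)) = 27 and h_3·σ_3 + 2h_3·σ_4 = 6(S'(6) - Δ_3) = -12.
Solving the tridiagonal system: σ_0 = 2527/408, σ_1 = 227/204, σ_2 = 395/204, σ_3 = -195/68, σ_4 = -213/136.
On [-2, 0], S(x) = 0 - 6·(x + 2) + 2527/816·(x + 2)² - 691/1632·(x + 2)³.
With (x + 2) = 1: S(-1) = -5429/1632.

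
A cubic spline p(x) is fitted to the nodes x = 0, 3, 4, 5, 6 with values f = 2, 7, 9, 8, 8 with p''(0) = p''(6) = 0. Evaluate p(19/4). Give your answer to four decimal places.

Put M_i = p'' at the i-th knot. Here h = (3, 1, 1, 1) and Δ = (5/3, 2, -1, 0), so the interior equations h_(i-1)·M_(i-1) + 2(h_(i-1)+h_i)·M_i + h_i·M_(i+1) = 6(Δ_i − Δ_(i-1)) read
  3·M_0 + 8·M_1 + 1·M_2 = 6(Δ_1 - Δ_0) = 2
  1·M_1 + 4·M_2 + 1·M_3 = 6(Δ_2 - Δ_1) = -18
  1·M_2 + 4·M_3 + 1·M_4 = 6(Δ_3 - Δ_2) = 6
Natural end conditions: M_0 = M_4 = 0.
Solving: M_0 = 0, M_1 = 27/29, M_2 = -158/29, M_3 = 83/29, M_4 = 0.
On [4, 5], p(x) = 9 + 59/174·(x - 4) - 79/29·(x - 4)² + 241/174·(x - 4)³.
With (x - 4) = 3/4: p(19/4) = 30833/3712.

8.3063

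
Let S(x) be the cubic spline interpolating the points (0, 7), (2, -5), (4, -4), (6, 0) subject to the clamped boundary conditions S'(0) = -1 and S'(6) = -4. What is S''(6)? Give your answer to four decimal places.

-9.9000

Put m_i = S'' at the i-th knot. Here h = (2, 2, 2) and Δ = (-6, 1/2, 2), so the interior equations h_(i-1)·m_(i-1) + 2(h_(i-1)+h_i)·m_i + h_i·m_(i+1) = 6(Δ_i − Δ_(i-1)) read
  2·m_0 + 8·m_1 + 2·m_2 = 6(Δ_1 - Δ_0) = 39
  2·m_1 + 8·m_2 + 2·m_3 = 6(Δ_2 - Δ_1) = 9
Clamped end conditions give two more equations: 2h_0·m_0 + h_0·m_1 = 6(Δ_0 - S'(0)) = -30 and h_2·m_2 + 2h_2·m_3 = 6(S'(6) - Δ_2) = -36.
Hence m_0 = -111/10, m_1 = 36/5, m_2 = 9/5, m_3 = -99/10.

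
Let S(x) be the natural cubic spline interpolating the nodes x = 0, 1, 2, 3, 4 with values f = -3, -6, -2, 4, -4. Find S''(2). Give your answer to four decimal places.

6.4286

Let M_i = S''(x_i). Step sizes h_i = 1, 1, 1, 1; slopes of the chords Δ_i = (y_(i+1) - y_i)/h_i = -3, 4, 6, -8.
  1·M_0 + 4·M_1 + 1·M_2 = 6(Δ_1 - Δ_0) = 42
  1·M_1 + 4·M_2 + 1·M_3 = 6(Δ_2 - Δ_1) = 12
  1·M_2 + 4·M_3 + 1·M_4 = 6(Δ_3 - Δ_2) = -84
Natural end conditions: M_0 = M_4 = 0.
Solving: M_0 = 0, M_1 = 249/28, M_2 = 45/7, M_3 = -633/28, M_4 = 0.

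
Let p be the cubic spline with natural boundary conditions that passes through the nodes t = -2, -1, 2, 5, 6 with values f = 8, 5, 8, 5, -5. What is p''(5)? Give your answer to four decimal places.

-6.7212

Put M_i = p'' at the i-th knot. Here h = (1, 3, 3, 1) and Δ = (-3, 1, -1, -10), so the interior equations h_(i-1)·M_(i-1) + 2(h_(i-1)+h_i)·M_i + h_i·M_(i+1) = 6(Δ_i − Δ_(i-1)) read
  1·M_0 + 8·M_1 + 3·M_2 = 6(Δ_1 - Δ_0) = 24
  3·M_1 + 12·M_2 + 3·M_3 = 6(Δ_2 - Δ_1) = -12
  3·M_2 + 8·M_3 + 1·M_4 = 6(Δ_3 - Δ_2) = -54
Natural end conditions: M_0 = M_4 = 0.
Solving: M_0 = 0, M_1 = 315/104, M_2 = -1/13, M_3 = -699/104, M_4 = 0.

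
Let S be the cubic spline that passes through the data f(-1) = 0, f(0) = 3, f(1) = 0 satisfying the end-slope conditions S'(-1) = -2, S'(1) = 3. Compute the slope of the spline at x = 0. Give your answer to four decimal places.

-0.2500

With σ_i denoting the second derivative at x_i, h_i = 1, 1, and Δ_i = (y_(i+1) − y_i)/h_i = 3, -3:
  1·σ_0 + 4·σ_1 + 1·σ_2 = 6(Δ_1 - Δ_0) = -36
Clamped end conditions give two more equations: 2h_0·σ_0 + h_0·σ_1 = 6(Δ_0 - S'(-1)) = 30 and h_1·σ_1 + 2h_1·σ_2 = 6(S'(1) - Δ_1) = 36.
Solving: σ_0 = 53/2, σ_1 = -23, σ_2 = 59/2.
On [0, 1], S'(x) = b_1 + 2c_1·x + 3d_1·x² with b_1 = Δ_1 - h_1(2σ_1 + σ_2)/6 = -1/4, c_1 = σ_1/2 = -23/2, d_1 = (σ_2 - σ_1)/(6h_1) = 35/4. So S'(0) = -1/4.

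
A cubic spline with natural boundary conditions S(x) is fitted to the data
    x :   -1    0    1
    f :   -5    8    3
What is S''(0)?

Put M_i = S'' at the i-th knot. Here h = (1, 1) and Δ = (13, -5), so the interior equations h_(i-1)·M_(i-1) + 2(h_(i-1)+h_i)·M_i + h_i·M_(i+1) = 6(Δ_i − Δ_(i-1)) read
  1·M_0 + 4·M_1 + 1·M_2 = 6(Δ_1 - Δ_0) = -108
Natural end conditions: M_0 = M_2 = 0.
Forward elimination and back-substitution give M_0 = 0, M_1 = -27, M_2 = 0.

-27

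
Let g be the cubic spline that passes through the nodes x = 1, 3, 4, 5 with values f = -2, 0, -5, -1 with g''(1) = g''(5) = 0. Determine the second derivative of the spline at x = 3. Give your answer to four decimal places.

Let m_i = g''(x_i). Step sizes h_i = 2, 1, 1; slopes of the chords Δ_i = (y_(i+1) - y_i)/h_i = 1, -5, 4.
  2·m_0 + 6·m_1 + 1·m_2 = 6(Δ_1 - Δ_0) = -36
  1·m_1 + 4·m_2 + 1·m_3 = 6(Δ_2 - Δ_1) = 54
Natural end conditions: m_0 = m_3 = 0.
Forward elimination and back-substitution give m_0 = 0, m_1 = -198/23, m_2 = 360/23, m_3 = 0.

-8.6087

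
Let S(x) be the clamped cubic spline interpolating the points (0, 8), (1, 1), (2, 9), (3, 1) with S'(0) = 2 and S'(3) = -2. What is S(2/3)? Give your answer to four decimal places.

With σ_i denoting the second derivative at x_i, h_i = 1, 1, 1, and Δ_i = (y_(i+1) − y_i)/h_i = -7, 8, -8:
  1·σ_0 + 4·σ_1 + 1·σ_2 = 6(Δ_1 - Δ_0) = 90
  1·σ_1 + 4·σ_2 + 1·σ_3 = 6(Δ_2 - Δ_1) = -96
Clamped end conditions give two more equations: 2h_0·σ_0 + h_0·σ_1 = 6(Δ_0 - S'(0)) = -54 and h_2·σ_2 + 2h_2·σ_3 = 6(S'(3) - Δ_2) = 36.
Solving: σ_0 = -754/15, σ_1 = 698/15, σ_2 = -688/15, σ_3 = 614/15.
On [0, 1], S(x) = 8 + 2·x - 377/15·x² + 242/15·x³.
With x = 2/3: S(2/3) = 1192/405.

2.9432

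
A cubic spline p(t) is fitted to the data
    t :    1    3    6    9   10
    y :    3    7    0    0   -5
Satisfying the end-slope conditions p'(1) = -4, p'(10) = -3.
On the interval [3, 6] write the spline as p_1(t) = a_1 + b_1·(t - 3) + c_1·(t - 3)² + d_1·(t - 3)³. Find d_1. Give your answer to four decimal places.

Write M_i for p''(x_i). With h_i = 2, 3, 3, 1 and divided differences Δ_i = 2, -7/3, 0, -5, the continuity of p' gives the tridiagonal system
  2·M_0 + 10·M_1 + 3·M_2 = 6(Δ_1 - Δ_0) = -26
  3·M_1 + 12·M_2 + 3·M_3 = 6(Δ_2 - Δ_1) = 14
  3·M_2 + 8·M_3 + 1·M_4 = 6(Δ_3 - Δ_2) = -30
Clamped end conditions give two more equations: 2h_0·M_0 + h_0·M_1 = 6(Δ_0 - p'(1)) = 36 and h_3·M_3 + 2h_3·M_4 = 6(p'(10) - Δ_3) = 12.
Hence M_0 = 1790/147, M_1 = -934/147, M_2 = 646/147, M_3 = -964/147, M_4 = 1364/147.
On [3, 6], with p_1(t) = a_1 + b_1·(t - 3) + c_1·(t - 3)² + d_1·(t - 3)³: c_1 = M_1/2 = -467/147, d_1 = (M_2 - M_1)/(6h_1) = 790/1323, b_1 = Δ_1 - h_1(2M_1 + M_2)/6 = 268/147.

0.5971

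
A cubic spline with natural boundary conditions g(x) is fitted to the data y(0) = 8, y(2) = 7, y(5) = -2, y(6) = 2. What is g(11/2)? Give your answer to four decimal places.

-0.4093

Let M_i = g''(x_i). Step sizes h_i = 2, 3, 1; slopes of the chords Δ_i = (y_(i+1) - y_i)/h_i = -1/2, -3, 4.
  2·M_0 + 10·M_1 + 3·M_2 = 6(Δ_1 - Δ_0) = -15
  3·M_1 + 8·M_2 + 1·M_3 = 6(Δ_2 - Δ_1) = 42
Natural end conditions: M_0 = M_3 = 0.
Solving the tridiagonal system: M_0 = 0, M_1 = -246/71, M_2 = 465/71, M_3 = 0.
On [5, 6], g(x) = -2 + 129/71·(x - 5) + 465/142·(x - 5)² - 155/142·(x - 5)³.
With (x - 5) = 1/2: g(11/2) = -465/1136.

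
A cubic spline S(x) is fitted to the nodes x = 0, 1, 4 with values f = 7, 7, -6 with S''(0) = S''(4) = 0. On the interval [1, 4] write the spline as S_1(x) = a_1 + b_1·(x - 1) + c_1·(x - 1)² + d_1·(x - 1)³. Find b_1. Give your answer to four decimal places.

-1.0833

With M_i denoting the second derivative at x_i, h_i = 1, 3, and Δ_i = (y_(i+1) − y_i)/h_i = 0, -13/3:
  1·M_0 + 8·M_1 + 3·M_2 = 6(Δ_1 - Δ_0) = -26
Natural end conditions: M_0 = M_2 = 0.
Solving: M_0 = 0, M_1 = -13/4, M_2 = 0.
On [1, 4], with S_1(x) = a_1 + b_1·(x - 1) + c_1·(x - 1)² + d_1·(x - 1)³: c_1 = M_1/2 = -13/8, d_1 = (M_2 - M_1)/(6h_1) = 13/72, b_1 = Δ_1 - h_1(2M_1 + M_2)/6 = -13/12.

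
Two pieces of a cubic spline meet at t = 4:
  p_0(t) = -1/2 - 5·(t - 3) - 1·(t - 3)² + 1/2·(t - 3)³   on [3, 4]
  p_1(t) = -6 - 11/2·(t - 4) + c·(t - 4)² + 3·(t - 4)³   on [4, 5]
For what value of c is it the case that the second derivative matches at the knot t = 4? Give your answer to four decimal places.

p_0''(t) = -2 + 3·(t - 3), so p_0''(4) = 1. On the right, p_1''(4) = 2c, so c = 1/2.

0.5000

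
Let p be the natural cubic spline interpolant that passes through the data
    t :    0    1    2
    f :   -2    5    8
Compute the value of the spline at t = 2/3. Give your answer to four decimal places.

With M_i denoting the second derivative at x_i, h_i = 1, 1, and Δ_i = (y_(i+1) − y_i)/h_i = 7, 3:
  1·M_0 + 4·M_1 + 1·M_2 = 6(Δ_1 - Δ_0) = -24
Natural end conditions: M_0 = M_2 = 0.
Hence M_0 = 0, M_1 = -6, M_2 = 0.
On [0, 1], p(t) = -2 + 8·t + 0·t² - 1·t³.
With t = 2/3: p(2/3) = 82/27.

3.0370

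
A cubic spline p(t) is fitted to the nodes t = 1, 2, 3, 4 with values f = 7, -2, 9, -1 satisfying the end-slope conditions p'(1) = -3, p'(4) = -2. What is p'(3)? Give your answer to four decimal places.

0.7333

With σ_i denoting the second derivative at x_i, h_i = 1, 1, 1, and Δ_i = (y_(i+1) − y_i)/h_i = -9, 11, -10:
  1·σ_0 + 4·σ_1 + 1·σ_2 = 6(Δ_1 - Δ_0) = 120
  1·σ_1 + 4·σ_2 + 1·σ_3 = 6(Δ_2 - Δ_1) = -126
Clamped end conditions give two more equations: 2h_0·σ_0 + h_0·σ_1 = 6(Δ_0 - p'(1)) = -36 and h_2·σ_2 + 2h_2·σ_3 = 6(p'(4) - Δ_2) = 48.
Solving the tridiagonal system: σ_0 = -692/15, σ_1 = 844/15, σ_2 = -884/15, σ_3 = 802/15.
On [3, 4], p'(t) = b_2 + 2c_2·(t - 3) + 3d_2·(t - 3)² with b_2 = Δ_2 - h_2(2σ_2 + σ_3)/6 = 11/15, c_2 = σ_2/2 = -442/15, d_2 = (σ_3 - σ_2)/(6h_2) = 281/15. So p'(3) = 11/15.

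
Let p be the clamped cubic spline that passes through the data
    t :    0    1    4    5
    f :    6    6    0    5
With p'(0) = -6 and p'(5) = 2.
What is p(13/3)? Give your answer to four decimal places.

1.7407

With m_i denoting the second derivative at x_i, h_i = 1, 3, 1, and Δ_i = (y_(i+1) − y_i)/h_i = 0, -2, 5:
  1·m_0 + 8·m_1 + 3·m_2 = 6(Δ_1 - Δ_0) = -12
  3·m_1 + 8·m_2 + 1·m_3 = 6(Δ_2 - Δ_1) = 42
Clamped end conditions give two more equations: 2h_0·m_0 + h_0·m_1 = 6(Δ_0 - p'(0)) = 36 and h_2·m_2 + 2h_2·m_3 = 6(p'(5) - Δ_2) = -18.
Solving the tridiagonal system: m_0 = 22, m_1 = -8, m_2 = 10, m_3 = -14.
On [4, 5], p(t) = 0 + 4·(t - 4) + 5·(t - 4)² - 4·(t - 4)³.
With (t - 4) = 1/3: p(13/3) = 47/27.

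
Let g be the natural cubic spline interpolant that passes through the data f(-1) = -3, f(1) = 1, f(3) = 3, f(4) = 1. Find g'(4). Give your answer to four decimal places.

Let M_i = g''(x_i). Step sizes h_i = 2, 2, 1; slopes of the chords Δ_i = (y_(i+1) - y_i)/h_i = 2, 1, -2.
  2·M_0 + 8·M_1 + 2·M_2 = 6(Δ_1 - Δ_0) = -6
  2·M_1 + 6·M_2 + 1·M_3 = 6(Δ_2 - Δ_1) = -18
Natural end conditions: M_0 = M_3 = 0.
Hence M_0 = 0, M_1 = 0, M_2 = -3, M_3 = 0.
On [3, 4], g'(x) = b_2 + 2c_2·(x - 3) + 3d_2·(x - 3)² with b_2 = Δ_2 - h_2(2M_2 + M_3)/6 = -1, c_2 = M_2/2 = -3/2, d_2 = (M_3 - M_2)/(6h_2) = 1/2. So g'(4) = -5/2.

-2.5000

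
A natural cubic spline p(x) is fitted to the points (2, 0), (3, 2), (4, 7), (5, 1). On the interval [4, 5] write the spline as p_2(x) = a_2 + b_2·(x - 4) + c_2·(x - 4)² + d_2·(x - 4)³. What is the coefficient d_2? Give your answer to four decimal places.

3.1333

Put σ_i = p'' at the i-th knot. Here h = (1, 1, 1) and Δ = (2, 5, -6), so the interior equations h_(i-1)·σ_(i-1) + 2(h_(i-1)+h_i)·σ_i + h_i·σ_(i+1) = 6(Δ_i − Δ_(i-1)) read
  1·σ_0 + 4·σ_1 + 1·σ_2 = 6(Δ_1 - Δ_0) = 18
  1·σ_1 + 4·σ_2 + 1·σ_3 = 6(Δ_2 - Δ_1) = -66
Natural end conditions: σ_0 = σ_3 = 0.
Solving: σ_0 = 0, σ_1 = 46/5, σ_2 = -94/5, σ_3 = 0.
On [4, 5], with p_2(x) = a_2 + b_2·(x - 4) + c_2·(x - 4)² + d_2·(x - 4)³: c_2 = σ_2/2 = -47/5, d_2 = (σ_3 - σ_2)/(6h_2) = 47/15, b_2 = Δ_2 - h_2(2σ_2 + σ_3)/6 = 4/15.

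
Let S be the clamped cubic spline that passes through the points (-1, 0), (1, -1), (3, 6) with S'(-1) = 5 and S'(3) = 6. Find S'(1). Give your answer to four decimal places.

Write m_i for S''(x_i). With h_i = 2, 2 and divided differences Δ_i = -1/2, 7/2, the continuity of S' gives the tridiagonal system
  2·m_0 + 8·m_1 + 2·m_2 = 6(Δ_1 - Δ_0) = 24
Clamped end conditions give two more equations: 2h_0·m_0 + h_0·m_1 = 6(Δ_0 - S'(-1)) = -33 and h_1·m_1 + 2h_1·m_2 = 6(S'(3) - Δ_1) = 15.
Solving the tridiagonal system: m_0 = -11, m_1 = 11/2, m_2 = 1.
On [1, 3], S'(x) = b_1 + 2c_1·(x - 1) + 3d_1·(x - 1)² with b_1 = Δ_1 - h_1(2m_1 + m_2)/6 = -1/2, c_1 = m_1/2 = 11/4, d_1 = (m_2 - m_1)/(6h_1) = -3/8. So S'(1) = -1/2.

-0.5000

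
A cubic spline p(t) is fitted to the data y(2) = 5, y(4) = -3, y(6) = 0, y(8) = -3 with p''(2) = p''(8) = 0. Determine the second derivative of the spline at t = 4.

Put m_i = p'' at the i-th knot. Here h = (2, 2, 2) and Δ = (-4, 3/2, -3/2), so the interior equations h_(i-1)·m_(i-1) + 2(h_(i-1)+h_i)·m_i + h_i·m_(i+1) = 6(Δ_i − Δ_(i-1)) read
  2·m_0 + 8·m_1 + 2·m_2 = 6(Δ_1 - Δ_0) = 33
  2·m_1 + 8·m_2 + 2·m_3 = 6(Δ_2 - Δ_1) = -18
Natural end conditions: m_0 = m_3 = 0.
Forward elimination and back-substitution give m_0 = 0, m_1 = 5, m_2 = -7/2, m_3 = 0.

5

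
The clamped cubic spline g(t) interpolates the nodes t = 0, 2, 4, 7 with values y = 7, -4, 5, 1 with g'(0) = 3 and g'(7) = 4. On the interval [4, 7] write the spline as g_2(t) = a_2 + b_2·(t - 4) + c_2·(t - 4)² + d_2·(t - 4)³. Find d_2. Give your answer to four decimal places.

With m_i denoting the second derivative at x_i, h_i = 2, 2, 3, and Δ_i = (y_(i+1) − y_i)/h_i = -11/2, 9/2, -4/3:
  2·m_0 + 8·m_1 + 2·m_2 = 6(Δ_1 - Δ_0) = 60
  2·m_1 + 10·m_2 + 3·m_3 = 6(Δ_2 - Δ_1) = -35
Clamped end conditions give two more equations: 2h_0·m_0 + h_0·m_1 = 6(Δ_0 - g'(0)) = -51 and h_2·m_2 + 2h_2·m_3 = 6(g'(7) - Δ_2) = 32.
Hence m_0 = -748/37, m_1 = 1105/74, m_2 = -352/37, m_3 = 1120/111.
On [4, 7], with g_2(t) = a_2 + b_2·(t - 4) + c_2·(t - 4)² + d_2·(t - 4)³: c_2 = m_2/2 = -176/37, d_2 = (m_3 - m_2)/(6h_2) = 1088/999, b_2 = Δ_2 - h_2(2m_2 + m_3)/6 = 116/37.

1.0891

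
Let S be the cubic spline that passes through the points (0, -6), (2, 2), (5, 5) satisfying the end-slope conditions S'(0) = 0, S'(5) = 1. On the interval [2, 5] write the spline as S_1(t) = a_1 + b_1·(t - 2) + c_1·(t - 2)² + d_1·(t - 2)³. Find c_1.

-2

With σ_i denoting the second derivative at x_i, h_i = 2, 3, and Δ_i = (y_(i+1) − y_i)/h_i = 4, 1:
  2·σ_0 + 10·σ_1 + 3·σ_2 = 6(Δ_1 - Δ_0) = -18
Clamped end conditions give two more equations: 2h_0·σ_0 + h_0·σ_1 = 6(Δ_0 - S'(0)) = 24 and h_1·σ_1 + 2h_1·σ_2 = 6(S'(5) - Δ_1) = 0.
Solving the tridiagonal system: σ_0 = 8, σ_1 = -4, σ_2 = 2.
On [2, 5], with S_1(t) = a_1 + b_1·(t - 2) + c_1·(t - 2)² + d_1·(t - 2)³: c_1 = σ_1/2 = -2, d_1 = (σ_2 - σ_1)/(6h_1) = 1/3, b_1 = Δ_1 - h_1(2σ_1 + σ_2)/6 = 4.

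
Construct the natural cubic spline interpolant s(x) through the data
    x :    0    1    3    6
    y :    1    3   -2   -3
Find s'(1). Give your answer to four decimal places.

Let m_i = s''(x_i). Step sizes h_i = 1, 2, 3; slopes of the chords Δ_i = (y_(i+1) - y_i)/h_i = 2, -5/2, -1/3.
  1·m_0 + 6·m_1 + 2·m_2 = 6(Δ_1 - Δ_0) = -27
  2·m_1 + 10·m_2 + 3·m_3 = 6(Δ_2 - Δ_1) = 13
Natural end conditions: m_0 = m_3 = 0.
Solving: m_0 = 0, m_1 = -37/7, m_2 = 33/14, m_3 = 0.
On [1, 3], s'(x) = b_1 + 2c_1·(x - 1) + 3d_1·(x - 1)² with b_1 = Δ_1 - h_1(2m_1 + m_2)/6 = 5/21, c_1 = m_1/2 = -37/14, d_1 = (m_2 - m_1)/(6h_1) = 107/168. So s'(1) = 5/21.

0.2381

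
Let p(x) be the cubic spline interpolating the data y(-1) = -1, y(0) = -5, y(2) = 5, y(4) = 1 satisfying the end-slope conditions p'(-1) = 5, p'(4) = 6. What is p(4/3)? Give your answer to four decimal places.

1.4219

Put M_i = p'' at the i-th knot. Here h = (1, 2, 2) and Δ = (-4, 5, -2), so the interior equations h_(i-1)·M_(i-1) + 2(h_(i-1)+h_i)·M_i + h_i·M_(i+1) = 6(Δ_i − Δ_(i-1)) read
  1·M_0 + 6·M_1 + 2·M_2 = 6(Δ_1 - Δ_0) = 54
  2·M_1 + 8·M_2 + 2·M_3 = 6(Δ_2 - Δ_1) = -42
Clamped end conditions give two more equations: 2h_0·M_0 + h_0·M_1 = 6(Δ_0 - p'(-1)) = -54 and h_2·M_2 + 2h_2·M_3 = 6(p'(4) - Δ_2) = 48.
Forward elimination and back-substitution give M_0 = -854/23, M_1 = 466/23, M_2 = -350/23, M_3 = 451/23.
On [0, 2], p(x) = -5 - 79/23·x + 233/23·x² - 68/23·x³.
With x = 4/3: p(4/3) = 883/621.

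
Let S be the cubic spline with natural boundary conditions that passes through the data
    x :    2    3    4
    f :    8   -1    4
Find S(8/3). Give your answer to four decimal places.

Put σ_i = S'' at the i-th knot. Here h = (1, 1) and Δ = (-9, 5), so the interior equations h_(i-1)·σ_(i-1) + 2(h_(i-1)+h_i)·σ_i + h_i·σ_(i+1) = 6(Δ_i − Δ_(i-1)) read
  1·σ_0 + 4·σ_1 + 1·σ_2 = 6(Δ_1 - Δ_0) = 84
Natural end conditions: σ_0 = σ_2 = 0.
Forward elimination and back-substitution give σ_0 = 0, σ_1 = 21, σ_2 = 0.
On [2, 3], S(x) = 8 - 25/2·(x - 2) + 0·(x - 2)² + 7/2·(x - 2)³.
With (x - 2) = 2/3: S(8/3) = 19/27.

0.7037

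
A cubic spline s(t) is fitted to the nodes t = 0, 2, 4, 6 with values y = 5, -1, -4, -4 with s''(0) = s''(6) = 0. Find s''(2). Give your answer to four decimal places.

0.9000

Let M_i = s''(x_i). Step sizes h_i = 2, 2, 2; slopes of the chords Δ_i = (y_(i+1) - y_i)/h_i = -3, -3/2, 0.
  2·M_0 + 8·M_1 + 2·M_2 = 6(Δ_1 - Δ_0) = 9
  2·M_1 + 8·M_2 + 2·M_3 = 6(Δ_2 - Δ_1) = 9
Natural end conditions: M_0 = M_3 = 0.
Hence M_0 = 0, M_1 = 9/10, M_2 = 9/10, M_3 = 0.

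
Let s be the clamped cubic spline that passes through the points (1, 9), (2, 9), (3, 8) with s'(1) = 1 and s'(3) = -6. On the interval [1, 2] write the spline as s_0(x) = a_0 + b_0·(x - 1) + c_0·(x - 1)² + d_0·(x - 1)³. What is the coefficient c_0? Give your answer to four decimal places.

-2.5000

With M_i denoting the second derivative at x_i, h_i = 1, 1, and Δ_i = (y_(i+1) − y_i)/h_i = 0, -1:
  1·M_0 + 4·M_1 + 1·M_2 = 6(Δ_1 - Δ_0) = -6
Clamped end conditions give two more equations: 2h_0·M_0 + h_0·M_1 = 6(Δ_0 - s'(1)) = -6 and h_1·M_1 + 2h_1·M_2 = 6(s'(3) - Δ_1) = -30.
Hence M_0 = -5, M_1 = 4, M_2 = -17.
On [1, 2], with s_0(x) = a_0 + b_0·(x - 1) + c_0·(x - 1)² + d_0·(x - 1)³: c_0 = M_0/2 = -5/2, d_0 = (M_1 - M_0)/(6h_0) = 3/2, b_0 = Δ_0 - h_0(2M_0 + M_1)/6 = 1.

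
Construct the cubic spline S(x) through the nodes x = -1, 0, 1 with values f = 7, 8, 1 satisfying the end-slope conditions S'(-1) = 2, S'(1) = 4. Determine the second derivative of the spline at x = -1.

10

With m_i denoting the second derivative at x_i, h_i = 1, 1, and Δ_i = (y_(i+1) − y_i)/h_i = 1, -7:
  1·m_0 + 4·m_1 + 1·m_2 = 6(Δ_1 - Δ_0) = -48
Clamped end conditions give two more equations: 2h_0·m_0 + h_0·m_1 = 6(Δ_0 - S'(-1)) = -6 and h_1·m_1 + 2h_1·m_2 = 6(S'(1) - Δ_1) = 66.
Hence m_0 = 10, m_1 = -26, m_2 = 46.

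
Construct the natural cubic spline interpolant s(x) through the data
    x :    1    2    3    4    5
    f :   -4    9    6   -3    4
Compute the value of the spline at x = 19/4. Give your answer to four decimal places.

1.2121

Put m_i = s'' at the i-th knot. Here h = (1, 1, 1, 1) and Δ = (13, -3, -9, 7), so the interior equations h_(i-1)·m_(i-1) + 2(h_(i-1)+h_i)·m_i + h_i·m_(i+1) = 6(Δ_i − Δ_(i-1)) read
  1·m_0 + 4·m_1 + 1·m_2 = 6(Δ_1 - Δ_0) = -96
  1·m_1 + 4·m_2 + 1·m_3 = 6(Δ_2 - Δ_1) = -36
  1·m_2 + 4·m_3 + 1·m_4 = 6(Δ_3 - Δ_2) = 96
Natural end conditions: m_0 = m_4 = 0.
Hence m_0 = 0, m_1 = -150/7, m_2 = -72/7, m_3 = 186/7, m_4 = 0.
On [4, 5], s(x) = -3 - 13/7·(x - 4) + 93/7·(x - 4)² - 31/7·(x - 4)³.
With (x - 4) = 3/4: s(19/4) = 543/448.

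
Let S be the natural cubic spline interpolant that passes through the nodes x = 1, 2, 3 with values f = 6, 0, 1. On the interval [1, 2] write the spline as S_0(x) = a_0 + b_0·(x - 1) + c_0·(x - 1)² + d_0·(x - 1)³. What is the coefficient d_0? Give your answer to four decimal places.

Write m_i for S''(x_i). With h_i = 1, 1 and divided differences Δ_i = -6, 1, the continuity of S' gives the tridiagonal system
  1·m_0 + 4·m_1 + 1·m_2 = 6(Δ_1 - Δ_0) = 42
Natural end conditions: m_0 = m_2 = 0.
Solving: m_0 = 0, m_1 = 21/2, m_2 = 0.
On [1, 2], with S_0(x) = a_0 + b_0·(x - 1) + c_0·(x - 1)² + d_0·(x - 1)³: c_0 = m_0/2 = 0, d_0 = (m_1 - m_0)/(6h_0) = 7/4, b_0 = Δ_0 - h_0(2m_0 + m_1)/6 = -31/4.

1.7500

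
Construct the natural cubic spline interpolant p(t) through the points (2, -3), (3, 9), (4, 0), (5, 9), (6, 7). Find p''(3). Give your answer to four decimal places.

Let m_i = p''(x_i). Step sizes h_i = 1, 1, 1, 1; slopes of the chords Δ_i = (y_(i+1) - y_i)/h_i = 12, -9, 9, -2.
  1·m_0 + 4·m_1 + 1·m_2 = 6(Δ_1 - Δ_0) = -126
  1·m_1 + 4·m_2 + 1·m_3 = 6(Δ_2 - Δ_1) = 108
  1·m_2 + 4·m_3 + 1·m_4 = 6(Δ_3 - Δ_2) = -66
Natural end conditions: m_0 = m_4 = 0.
Forward elimination and back-substitution give m_0 = 0, m_1 = -597/14, m_2 = 312/7, m_3 = -387/14, m_4 = 0.

-42.6429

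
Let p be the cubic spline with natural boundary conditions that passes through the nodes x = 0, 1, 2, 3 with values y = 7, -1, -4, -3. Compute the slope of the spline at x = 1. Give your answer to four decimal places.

Write m_i for p''(x_i). With h_i = 1, 1, 1 and divided differences Δ_i = -8, -3, 1, the continuity of p' gives the tridiagonal system
  1·m_0 + 4·m_1 + 1·m_2 = 6(Δ_1 - Δ_0) = 30
  1·m_1 + 4·m_2 + 1·m_3 = 6(Δ_2 - Δ_1) = 24
Natural end conditions: m_0 = m_3 = 0.
Solving the tridiagonal system: m_0 = 0, m_1 = 32/5, m_2 = 22/5, m_3 = 0.
On [1, 2], p'(x) = b_1 + 2c_1·(x - 1) + 3d_1·(x - 1)² with b_1 = Δ_1 - h_1(2m_1 + m_2)/6 = -88/15, c_1 = m_1/2 = 16/5, d_1 = (m_2 - m_1)/(6h_1) = -1/3. So p'(1) = -88/15.

-5.8667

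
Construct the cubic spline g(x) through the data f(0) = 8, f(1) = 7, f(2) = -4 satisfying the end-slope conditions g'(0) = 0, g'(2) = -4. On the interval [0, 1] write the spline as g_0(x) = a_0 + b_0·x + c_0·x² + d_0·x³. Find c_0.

Write σ_i for g''(x_i). With h_i = 1, 1 and divided differences Δ_i = -1, -11, the continuity of g' gives the tridiagonal system
  1·σ_0 + 4·σ_1 + 1·σ_2 = 6(Δ_1 - Δ_0) = -60
Clamped end conditions give two more equations: 2h_0·σ_0 + h_0·σ_1 = 6(Δ_0 - g'(0)) = -6 and h_1·σ_1 + 2h_1·σ_2 = 6(g'(2) - Δ_1) = 42.
Solving: σ_0 = 10, σ_1 = -26, σ_2 = 34.
On [0, 1], with g_0(x) = a_0 + b_0·x + c_0·x² + d_0·x³: c_0 = σ_0/2 = 5, d_0 = (σ_1 - σ_0)/(6h_0) = -6, b_0 = Δ_0 - h_0(2σ_0 + σ_1)/6 = 0.

5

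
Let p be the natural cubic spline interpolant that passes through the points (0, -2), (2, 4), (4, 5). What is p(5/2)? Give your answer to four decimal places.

With M_i denoting the second derivative at x_i, h_i = 2, 2, and Δ_i = (y_(i+1) − y_i)/h_i = 3, 1/2:
  2·M_0 + 8·M_1 + 2·M_2 = 6(Δ_1 - Δ_0) = -15
Natural end conditions: M_0 = M_2 = 0.
Hence M_0 = 0, M_1 = -15/8, M_2 = 0.
On [2, 4], p(x) = 4 + 7/4·(x - 2) - 15/16·(x - 2)² + 5/32·(x - 2)³.
With (x - 2) = 1/2: p(5/2) = 1193/256.

4.6602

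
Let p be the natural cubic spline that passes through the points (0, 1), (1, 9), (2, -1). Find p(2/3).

Write M_i for p''(x_i). With h_i = 1, 1 and divided differences Δ_i = 8, -10, the continuity of p' gives the tridiagonal system
  1·M_0 + 4·M_1 + 1·M_2 = 6(Δ_1 - Δ_0) = -108
Natural end conditions: M_0 = M_2 = 0.
Hence M_0 = 0, M_1 = -27, M_2 = 0.
On [0, 1], p(x) = 1 + 25/2·x + 0·x² - 9/2·x³.
With x = 2/3: p(2/3) = 8.

8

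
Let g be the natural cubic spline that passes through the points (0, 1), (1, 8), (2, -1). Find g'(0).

11

Let M_i = g''(x_i). Step sizes h_i = 1, 1; slopes of the chords Δ_i = (y_(i+1) - y_i)/h_i = 7, -9.
  1·M_0 + 4·M_1 + 1·M_2 = 6(Δ_1 - Δ_0) = -96
Natural end conditions: M_0 = M_2 = 0.
Solving: M_0 = 0, M_1 = -24, M_2 = 0.
On [0, 1], g'(x) = b_0 + 2c_0·x + 3d_0·x² with b_0 = Δ_0 - h_0(2M_0 + M_1)/6 = 11, c_0 = M_0/2 = 0, d_0 = (M_1 - M_0)/(6h_0) = -4. So g'(0) = 11.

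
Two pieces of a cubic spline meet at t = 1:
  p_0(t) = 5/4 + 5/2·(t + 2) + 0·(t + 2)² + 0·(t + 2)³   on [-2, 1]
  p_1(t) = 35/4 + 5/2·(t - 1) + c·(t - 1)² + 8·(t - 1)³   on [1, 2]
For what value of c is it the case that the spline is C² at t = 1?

p_0''(t) = 0 + 0·(t + 2), so p_0''(1) = 0. On the right, p_1''(1) = 2c, so c = 0.

0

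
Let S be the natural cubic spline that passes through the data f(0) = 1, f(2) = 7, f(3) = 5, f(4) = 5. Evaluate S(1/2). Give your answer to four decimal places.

3.3967

Write M_i for S''(x_i). With h_i = 2, 1, 1 and divided differences Δ_i = 3, -2, 0, the continuity of S' gives the tridiagonal system
  2·M_0 + 6·M_1 + 1·M_2 = 6(Δ_1 - Δ_0) = -30
  1·M_1 + 4·M_2 + 1·M_3 = 6(Δ_2 - Δ_1) = 12
Natural end conditions: M_0 = M_3 = 0.
Solving: M_0 = 0, M_1 = -132/23, M_2 = 102/23, M_3 = 0.
On [0, 2], S(t) = 1 + 113/23·t + 0·t² - 11/23·t³.
With t = 1/2: S(1/2) = 625/184.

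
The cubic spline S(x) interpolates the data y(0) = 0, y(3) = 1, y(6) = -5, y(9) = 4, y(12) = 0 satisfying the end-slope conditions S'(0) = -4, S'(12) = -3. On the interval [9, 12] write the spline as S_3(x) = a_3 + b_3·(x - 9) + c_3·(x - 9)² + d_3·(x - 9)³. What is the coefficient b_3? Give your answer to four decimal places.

Put m_i = S'' at the i-th knot. Here h = (3, 3, 3, 3) and Δ = (1/3, -2, 3, -4/3), so the interior equations h_(i-1)·m_(i-1) + 2(h_(i-1)+h_i)·m_i + h_i·m_(i+1) = 6(Δ_i − Δ_(i-1)) read
  3·m_0 + 12·m_1 + 3·m_2 = 6(Δ_1 - Δ_0) = -14
  3·m_1 + 12·m_2 + 3·m_3 = 6(Δ_2 - Δ_1) = 30
  3·m_2 + 12·m_3 + 3·m_4 = 6(Δ_3 - Δ_2) = -26
Clamped end conditions give two more equations: 2h_0·m_0 + h_0·m_1 = 6(Δ_0 - S'(0)) = 26 and h_3·m_3 + 2h_3·m_4 = 6(S'(12) - Δ_3) = -10.
Forward elimination and back-substitution give m_0 = 523/84, m_1 = -53/14, m_2 = 17/4, m_3 = -45/14, m_4 = -5/84.
On [9, 12], with S_3(x) = a_3 + b_3·(x - 9) + c_3·(x - 9)² + d_3·(x - 9)³: c_3 = m_3/2 = -45/28, d_3 = (m_4 - m_3)/(6h_3) = 265/1512, b_3 = Δ_3 - h_3(2m_3 + m_4)/6 = 107/56.

1.9107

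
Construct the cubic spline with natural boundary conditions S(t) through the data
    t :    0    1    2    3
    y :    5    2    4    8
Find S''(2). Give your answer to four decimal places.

1.2000

Write M_i for S''(x_i). With h_i = 1, 1, 1 and divided differences Δ_i = -3, 2, 4, the continuity of S' gives the tridiagonal system
  1·M_0 + 4·M_1 + 1·M_2 = 6(Δ_1 - Δ_0) = 30
  1·M_1 + 4·M_2 + 1·M_3 = 6(Δ_2 - Δ_1) = 12
Natural end conditions: M_0 = M_3 = 0.
Solving the tridiagonal system: M_0 = 0, M_1 = 36/5, M_2 = 6/5, M_3 = 0.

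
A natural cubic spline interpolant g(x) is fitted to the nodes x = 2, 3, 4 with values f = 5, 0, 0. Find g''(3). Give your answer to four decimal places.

Put m_i = g'' at the i-th knot. Here h = (1, 1) and Δ = (-5, 0), so the interior equations h_(i-1)·m_(i-1) + 2(h_(i-1)+h_i)·m_i + h_i·m_(i+1) = 6(Δ_i − Δ_(i-1)) read
  1·m_0 + 4·m_1 + 1·m_2 = 6(Δ_1 - Δ_0) = 30
Natural end conditions: m_0 = m_2 = 0.
Solving: m_0 = 0, m_1 = 15/2, m_2 = 0.

7.5000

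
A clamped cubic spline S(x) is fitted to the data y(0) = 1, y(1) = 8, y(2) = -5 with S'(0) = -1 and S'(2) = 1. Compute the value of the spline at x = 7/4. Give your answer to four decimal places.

Put σ_i = S'' at the i-th knot. Here h = (1, 1) and Δ = (7, -13), so the interior equations h_(i-1)·σ_(i-1) + 2(h_(i-1)+h_i)·σ_i + h_i·σ_(i+1) = 6(Δ_i − Δ_(i-1)) read
  1·σ_0 + 4·σ_1 + 1·σ_2 = 6(Δ_1 - Δ_0) = -120
Clamped end conditions give two more equations: 2h_0·σ_0 + h_0·σ_1 = 6(Δ_0 - S'(0)) = 48 and h_1·σ_1 + 2h_1·σ_2 = 6(S'(2) - Δ_1) = 84.
Hence σ_0 = 55, σ_1 = -62, σ_2 = 73.
On [1, 2], S(x) = 8 - 9/2·(x - 1) - 31·(x - 1)² + 45/2·(x - 1)³.
With (x - 1) = 3/4: S(7/4) = -425/128.

-3.3203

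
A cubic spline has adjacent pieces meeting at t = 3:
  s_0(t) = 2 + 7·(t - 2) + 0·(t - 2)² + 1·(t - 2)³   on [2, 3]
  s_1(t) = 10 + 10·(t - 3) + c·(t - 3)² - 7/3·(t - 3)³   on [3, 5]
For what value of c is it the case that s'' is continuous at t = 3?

s_0''(t) = 0 + 6·(t - 2), so s_0''(3) = 6. On the right, s_1''(3) = 2c, so c = 3.

3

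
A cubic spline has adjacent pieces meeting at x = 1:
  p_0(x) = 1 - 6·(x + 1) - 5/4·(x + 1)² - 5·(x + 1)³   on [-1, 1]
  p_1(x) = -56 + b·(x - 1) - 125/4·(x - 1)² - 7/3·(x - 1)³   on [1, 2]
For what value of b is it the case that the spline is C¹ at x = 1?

p_0'(x) = -6 - 5/2·(x + 1) - 15·(x + 1)², so p_0'(1) = -71. On the right, p_1'(1) = b, so b = -71.

-71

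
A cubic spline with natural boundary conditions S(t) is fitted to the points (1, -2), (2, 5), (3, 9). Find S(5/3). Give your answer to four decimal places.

Let M_i = S''(x_i). Step sizes h_i = 1, 1; slopes of the chords Δ_i = (y_(i+1) - y_i)/h_i = 7, 4.
  1·M_0 + 4·M_1 + 1·M_2 = 6(Δ_1 - Δ_0) = -18
Natural end conditions: M_0 = M_2 = 0.
Solving the tridiagonal system: M_0 = 0, M_1 = -9/2, M_2 = 0.
On [1, 2], S(t) = -2 + 31/4·(t - 1) + 0·(t - 1)² - 3/4·(t - 1)³.
With (t - 1) = 2/3: S(5/3) = 53/18.

2.9444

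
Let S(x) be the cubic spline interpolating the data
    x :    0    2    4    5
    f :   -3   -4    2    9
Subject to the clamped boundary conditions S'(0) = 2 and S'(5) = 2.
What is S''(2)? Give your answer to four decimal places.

With M_i denoting the second derivative at x_i, h_i = 2, 2, 1, and Δ_i = (y_(i+1) − y_i)/h_i = -1/2, 3, 7:
  2·M_0 + 8·M_1 + 2·M_2 = 6(Δ_1 - Δ_0) = 21
  2·M_1 + 6·M_2 + 1·M_3 = 6(Δ_2 - Δ_1) = 24
Clamped end conditions give two more equations: 2h_0·M_0 + h_0·M_1 = 6(Δ_0 - S'(0)) = -15 and h_2·M_2 + 2h_2·M_3 = 6(S'(5) - Δ_2) = -30.
Hence M_0 = -225/46, M_1 = 105/46, M_2 = 144/23, M_3 = -417/23.

2.2826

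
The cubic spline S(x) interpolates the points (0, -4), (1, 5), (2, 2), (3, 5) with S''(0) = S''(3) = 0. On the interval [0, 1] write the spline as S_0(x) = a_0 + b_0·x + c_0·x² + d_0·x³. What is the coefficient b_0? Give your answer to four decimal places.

With M_i denoting the second derivative at x_i, h_i = 1, 1, 1, and Δ_i = (y_(i+1) − y_i)/h_i = 9, -3, 3:
  1·M_0 + 4·M_1 + 1·M_2 = 6(Δ_1 - Δ_0) = -72
  1·M_1 + 4·M_2 + 1·M_3 = 6(Δ_2 - Δ_1) = 36
Natural end conditions: M_0 = M_3 = 0.
Solving: M_0 = 0, M_1 = -108/5, M_2 = 72/5, M_3 = 0.
On [0, 1], with S_0(x) = a_0 + b_0·x + c_0·x² + d_0·x³: c_0 = M_0/2 = 0, d_0 = (M_1 - M_0)/(6h_0) = -18/5, b_0 = Δ_0 - h_0(2M_0 + M_1)/6 = 63/5.

12.6000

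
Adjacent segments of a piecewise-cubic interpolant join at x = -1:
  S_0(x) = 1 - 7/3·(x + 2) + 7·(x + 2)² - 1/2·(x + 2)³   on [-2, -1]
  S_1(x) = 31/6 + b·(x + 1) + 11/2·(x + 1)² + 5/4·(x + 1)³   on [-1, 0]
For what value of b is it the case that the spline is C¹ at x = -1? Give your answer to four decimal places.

10.1667

S_0'(x) = -7/3 + 14·(x + 2) - 3/2·(x + 2)², so S_0'(-1) = 61/6. On the right, S_1'(-1) = b, so b = 61/6.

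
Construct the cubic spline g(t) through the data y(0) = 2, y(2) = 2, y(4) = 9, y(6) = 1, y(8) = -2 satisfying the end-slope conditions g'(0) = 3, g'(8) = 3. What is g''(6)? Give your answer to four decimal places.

2.4643

With σ_i denoting the second derivative at x_i, h_i = 2, 2, 2, 2, and Δ_i = (y_(i+1) − y_i)/h_i = 0, 7/2, -4, -3/2:
  2·σ_0 + 8·σ_1 + 2·σ_2 = 6(Δ_1 - Δ_0) = 21
  2·σ_1 + 8·σ_2 + 2·σ_3 = 6(Δ_2 - Δ_1) = -45
  2·σ_2 + 8·σ_3 + 2·σ_4 = 6(Δ_3 - Δ_2) = 15
Clamped end conditions give two more equations: 2h_0·σ_0 + h_0·σ_1 = 6(Δ_0 - g'(0)) = -18 and h_3·σ_3 + 2h_3·σ_4 = 6(g'(8) - Δ_3) = 27.
Hence σ_0 = -435/56, σ_1 = 183/28, σ_2 = -63/8, σ_3 = 69/28, σ_4 = 309/56.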